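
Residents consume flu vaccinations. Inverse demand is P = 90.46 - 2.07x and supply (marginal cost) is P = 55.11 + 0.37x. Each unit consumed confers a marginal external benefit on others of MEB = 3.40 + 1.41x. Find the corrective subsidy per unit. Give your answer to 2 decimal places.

subsidy = 56.45 per unit

Social marginal benefit = demand + MEB = 93.86 - 0.66x.
Set SMB = MC: 93.86 - 0.66x = 55.11 + 0.37x → x* = 37.6214.
The Pigouvian subsidy equals MEB at x*: 3.40 + 1.41×37.6214 = 56.4462.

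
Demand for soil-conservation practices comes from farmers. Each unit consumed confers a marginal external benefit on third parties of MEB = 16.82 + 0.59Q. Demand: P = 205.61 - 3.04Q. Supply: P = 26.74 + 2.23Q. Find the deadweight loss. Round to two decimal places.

DWL = 145.04

Market equilibrium (private): 26.74 + 2.23Q = 205.61 - 3.04Q → Q_m = 33.9412.
Social marginal benefit = demand + MEB = 222.43 - 2.45Q.
Set SMB = MC: 222.43 - 2.45Q = 26.74 + 2.23Q → Q* = 41.8141.
Height of the DWL triangle at Q_m is SMB(Q_m) − MC(Q_m) = MEB(Q_m) = 36.8453.
DWL = ½ × 7.8729 × 36.8453 = 145.0397.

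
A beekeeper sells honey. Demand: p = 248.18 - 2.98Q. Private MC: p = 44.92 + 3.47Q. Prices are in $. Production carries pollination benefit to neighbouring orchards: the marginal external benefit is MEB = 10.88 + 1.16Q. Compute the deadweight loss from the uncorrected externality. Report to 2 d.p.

DWL = $212.68

Market equilibrium (private): 44.92 + 3.47Q = 248.18 - 2.98Q → Q_m = 31.5132.
Social marginal cost = private MC − MEB = 34.04 + 2.31Q.
Set SMC = demand: 34.04 + 2.31Q = 248.18 - 2.98Q → Q* = 40.4802.
The loss is the area between SMC and demand from Q* to Q_m; with linear curves that's a triangle of height MEB(Q_m).
DWL = ½ × 8.9670 × 47.4353 = 212.6762.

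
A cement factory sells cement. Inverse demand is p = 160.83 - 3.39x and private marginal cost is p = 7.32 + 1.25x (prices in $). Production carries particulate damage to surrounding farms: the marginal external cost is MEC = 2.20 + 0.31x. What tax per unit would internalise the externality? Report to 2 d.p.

Social marginal cost = private MC + MEC = 9.52 + 1.56x.
Set SMC = demand: 9.52 + 1.56x = 160.83 - 3.39x → x* = 30.5677.
The Pigouvian tax equals MEC at x*: 2.20 + 0.31×30.5677 = 11.6760.

tax = $11.68 per unit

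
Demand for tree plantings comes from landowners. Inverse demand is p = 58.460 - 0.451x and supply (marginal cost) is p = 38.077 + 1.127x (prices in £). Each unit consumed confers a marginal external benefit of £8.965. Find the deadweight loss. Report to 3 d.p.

Market equilibrium (private): 38.077 + 1.127x = 58.460 - 0.451x → x_m = 12.9170.
Social marginal benefit = demand + MEB = 67.425 - 0.451x.
Set SMB = MC: 67.425 - 0.451x = 38.077 + 1.127x → x* = 18.5982.
The loss is the area between SMB and MC from x* to x_m; with linear curves that's a triangle of height MEB(x_m).
DWL = ½ × 5.6812 × 8.9650 = 25.4660.

DWL = £25.466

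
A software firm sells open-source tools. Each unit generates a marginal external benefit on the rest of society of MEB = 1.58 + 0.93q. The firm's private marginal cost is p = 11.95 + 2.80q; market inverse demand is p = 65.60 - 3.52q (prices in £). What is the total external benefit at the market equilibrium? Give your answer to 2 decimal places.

Market equilibrium (private): 11.95 + 2.80q = 65.60 - 3.52q → q_m = 8.4889.
Total external benefit = ∫₀^{q_m} (1.58 + 0.93q) dq = 1.58×8.4889 + ½×0.93×8.4889² = 46.9210.

£46.92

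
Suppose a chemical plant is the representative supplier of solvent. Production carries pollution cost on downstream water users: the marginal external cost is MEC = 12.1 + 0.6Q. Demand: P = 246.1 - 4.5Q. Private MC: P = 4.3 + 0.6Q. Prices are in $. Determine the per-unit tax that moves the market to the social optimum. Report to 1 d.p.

Social marginal cost = private MC + MEC = 16.4 + 1.2Q.
Set SMC = demand: 16.4 + 1.2Q = 246.1 - 4.5Q → Q* = 40.2982.
The Pigouvian tax equals MEC at Q*: 12.1 + 0.6×40.2982 = 36.2789.

tax = $36.3 per unit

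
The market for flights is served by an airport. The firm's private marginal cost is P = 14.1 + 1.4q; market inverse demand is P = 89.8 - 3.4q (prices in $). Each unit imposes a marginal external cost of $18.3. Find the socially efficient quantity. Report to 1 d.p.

Social marginal cost = private MC + MEC = 32.4 + 1.4q.
Set SMC = demand: 32.4 + 1.4q = 89.8 - 3.4q → q* = 11.9583.

q* = 12.0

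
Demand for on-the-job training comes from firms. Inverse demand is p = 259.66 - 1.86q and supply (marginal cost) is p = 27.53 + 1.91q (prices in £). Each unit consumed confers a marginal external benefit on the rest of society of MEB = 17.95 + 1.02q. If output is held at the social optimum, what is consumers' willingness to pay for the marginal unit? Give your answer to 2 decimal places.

P = £90.51

Social marginal benefit = demand + MEB = 277.61 - 0.84q.
Set SMB = MC: 277.61 - 0.84q = 27.53 + 1.91q → q* = 90.9382.
Consumer price on the demand curve at q*: 259.66 − 1.86×90.9382 = 90.5149.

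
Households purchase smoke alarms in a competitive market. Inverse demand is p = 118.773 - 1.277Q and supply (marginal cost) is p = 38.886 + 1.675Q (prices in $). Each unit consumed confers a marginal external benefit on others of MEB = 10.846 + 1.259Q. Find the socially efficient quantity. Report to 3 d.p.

Social marginal benefit = demand + MEB = 129.619 - 0.018Q.
Set SMB = MC: 129.619 - 0.018Q = 38.886 + 1.675Q → Q* = 53.5930.

Q* = 53.593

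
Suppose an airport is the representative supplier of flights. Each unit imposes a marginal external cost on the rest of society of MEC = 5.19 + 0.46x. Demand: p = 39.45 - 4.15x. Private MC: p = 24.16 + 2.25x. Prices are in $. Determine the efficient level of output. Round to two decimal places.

Social marginal cost = private MC + MEC = 29.35 + 2.71x.
Set SMC = demand: 29.35 + 2.71x = 39.45 - 4.15x → x* = 1.4723.

x* = 1.47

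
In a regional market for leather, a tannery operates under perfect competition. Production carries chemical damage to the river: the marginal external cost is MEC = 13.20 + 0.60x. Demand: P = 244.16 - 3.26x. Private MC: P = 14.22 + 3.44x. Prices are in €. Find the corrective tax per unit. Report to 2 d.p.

Social marginal cost = private MC + MEC = 27.42 + 4.04x.
Set SMC = demand: 27.42 + 4.04x = 244.16 - 3.26x → x* = 29.6904.
The Pigouvian tax equals MEC at x*: 13.20 + 0.60×29.6904 = 31.0142.

tax = €31.01 per unit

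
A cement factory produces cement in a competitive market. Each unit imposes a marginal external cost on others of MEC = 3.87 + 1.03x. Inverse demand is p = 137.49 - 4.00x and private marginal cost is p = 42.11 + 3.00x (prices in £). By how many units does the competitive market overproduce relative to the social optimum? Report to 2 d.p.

2.23 units

Market equilibrium (private): 42.11 + 3.00x = 137.49 - 4.00x → x_m = 13.6257.
Social marginal cost = private MC + MEC = 45.98 + 4.03x.
Set SMC = demand: 45.98 + 4.03x = 137.49 - 4.00x → x* = 11.3960.
Gap = |13.6257 − 11.3960| = 2.2297.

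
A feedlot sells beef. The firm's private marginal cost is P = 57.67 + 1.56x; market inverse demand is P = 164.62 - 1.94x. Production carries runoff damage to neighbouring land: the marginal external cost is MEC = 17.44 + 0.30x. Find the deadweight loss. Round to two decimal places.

Market equilibrium (private): 57.67 + 1.56x = 164.62 - 1.94x → x_m = 30.5571.
Social marginal cost = private MC + MEC = 75.11 + 1.86x.
Set SMC = demand: 75.11 + 1.86x = 164.62 - 1.94x → x* = 23.5553.
Height of the DWL triangle at x_m is SMC(x_m) − demand(x_m) = MEC(x_m) = 26.6071.
DWL = ½ × 7.0018 × 26.6071 = 93.1488.

DWL = 93.15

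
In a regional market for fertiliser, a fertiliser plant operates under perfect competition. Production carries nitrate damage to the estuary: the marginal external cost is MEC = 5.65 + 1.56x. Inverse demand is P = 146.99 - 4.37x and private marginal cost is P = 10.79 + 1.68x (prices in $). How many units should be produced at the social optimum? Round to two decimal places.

x* = 17.16

Social marginal cost = private MC + MEC = 16.44 + 3.24x.
Set SMC = demand: 16.44 + 3.24x = 146.99 - 4.37x → x* = 17.1551.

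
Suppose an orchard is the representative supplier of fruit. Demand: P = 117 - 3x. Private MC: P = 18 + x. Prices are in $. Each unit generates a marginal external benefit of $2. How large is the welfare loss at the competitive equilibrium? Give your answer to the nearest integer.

Market equilibrium (private): 18 + x = 117 - 3x → x_m = 24.7500.
Social marginal cost = private MC − MEB = 16 + x.
Set SMC = demand: 16 + x = 117 - 3x → x* = 25.2500.
Between x* and x_m the wedge demand − SMC runs linearly from 0 to MEB(x_m), so the loss is a triangle.
DWL = ½ × 0.5000 × 2.0000 = 0.5000.

DWL = $1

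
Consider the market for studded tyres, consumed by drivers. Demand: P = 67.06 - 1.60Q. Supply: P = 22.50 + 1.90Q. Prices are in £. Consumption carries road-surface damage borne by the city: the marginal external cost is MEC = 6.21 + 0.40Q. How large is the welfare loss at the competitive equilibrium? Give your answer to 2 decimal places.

DWL = £16.38

Market equilibrium (private): 22.50 + 1.90Q = 67.06 - 1.60Q → Q_m = 12.7314.
Social marginal benefit = demand − MEC = 60.85 - 2.00Q.
Set SMB = MC: 60.85 - 2.00Q = 22.50 + 1.90Q → Q* = 9.8333.
The welfare-loss triangle has base |Q_m − Q*| and height MEC(Q_m) (the vertical gap between SMB and MC is zero at Q* and MEC at Q_m).
DWL = ½ × 2.8981 × 11.3026 = 16.3780.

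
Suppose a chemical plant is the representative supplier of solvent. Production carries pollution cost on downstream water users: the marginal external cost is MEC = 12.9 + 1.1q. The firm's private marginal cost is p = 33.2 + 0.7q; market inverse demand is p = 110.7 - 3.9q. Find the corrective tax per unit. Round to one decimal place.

Social marginal cost = private MC + MEC = 46.1 + 1.8q.
Set SMC = demand: 46.1 + 1.8q = 110.7 - 3.9q → q* = 11.3333.
The Pigouvian tax equals MEC at q*: 12.9 + 1.1×11.3333 = 25.3666.

tax = 25.4 per unit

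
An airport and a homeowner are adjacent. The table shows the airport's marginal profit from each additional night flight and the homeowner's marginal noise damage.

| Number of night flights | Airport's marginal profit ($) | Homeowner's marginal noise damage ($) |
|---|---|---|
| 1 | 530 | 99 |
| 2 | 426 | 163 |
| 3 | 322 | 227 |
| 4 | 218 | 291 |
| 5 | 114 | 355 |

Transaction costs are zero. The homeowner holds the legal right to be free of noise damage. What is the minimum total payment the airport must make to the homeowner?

Efficient level: marginal profit ≥ marginal noise damage through level 3, so k* = 3.
With the homeowner holding the right, the airport must at least compensate total damage at k*: 99 + 163 + 227 = 489.

$489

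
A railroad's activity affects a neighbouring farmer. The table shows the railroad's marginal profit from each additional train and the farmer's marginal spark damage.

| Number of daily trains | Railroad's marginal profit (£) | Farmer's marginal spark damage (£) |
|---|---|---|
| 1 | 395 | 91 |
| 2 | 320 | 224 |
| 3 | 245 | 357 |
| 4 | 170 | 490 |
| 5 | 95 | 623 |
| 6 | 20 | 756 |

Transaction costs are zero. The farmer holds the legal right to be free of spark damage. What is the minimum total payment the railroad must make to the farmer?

£315

Efficient level: marginal profit ≥ marginal spark damage through level 2, so k* = 2.
With the farmer holding the right, the railroad must at least compensate total damage at k*: 91 + 224 = 315.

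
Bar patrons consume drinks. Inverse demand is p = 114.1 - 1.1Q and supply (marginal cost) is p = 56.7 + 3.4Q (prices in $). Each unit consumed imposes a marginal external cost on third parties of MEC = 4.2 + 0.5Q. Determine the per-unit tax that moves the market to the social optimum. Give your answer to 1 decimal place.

Social marginal benefit = demand − MEC = 109.9 - 1.6Q.
Set SMB = MC: 109.9 - 1.6Q = 56.7 + 3.4Q → Q* = 10.6400.
The Pigouvian tax equals MEC at Q*: 4.2 + 0.5×10.6400 = 9.5200.

tax = $9.5 per unit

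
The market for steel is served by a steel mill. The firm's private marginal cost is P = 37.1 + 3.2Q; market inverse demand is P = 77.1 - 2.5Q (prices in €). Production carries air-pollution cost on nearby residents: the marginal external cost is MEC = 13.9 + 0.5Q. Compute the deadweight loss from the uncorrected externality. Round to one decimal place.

Market equilibrium (private): 37.1 + 3.2Q = 77.1 - 2.5Q → Q_m = 7.0175.
Social marginal cost = private MC + MEC = 51.0 + 3.7Q.
Set SMC = demand: 51.0 + 3.7Q = 77.1 - 2.5Q → Q* = 4.2097.
The loss is the area between SMC and demand from Q* to Q_m; with linear curves that's a triangle of height MEC(Q_m).
DWL = ½ × 2.8078 × 17.4088 = 24.4402.

DWL = €24.4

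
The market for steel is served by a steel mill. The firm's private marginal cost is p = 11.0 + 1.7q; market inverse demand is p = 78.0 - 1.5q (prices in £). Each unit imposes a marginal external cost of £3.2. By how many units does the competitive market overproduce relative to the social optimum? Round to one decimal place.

1.0 units

Market equilibrium (private): 11.0 + 1.7q = 78.0 - 1.5q → q_m = 20.9375.
Social marginal cost = private MC + MEC = 14.2 + 1.7q.
Set SMC = demand: 14.2 + 1.7q = 78.0 - 1.5q → q* = 19.9375.
Gap = |20.9375 − 19.9375| = 1.0000.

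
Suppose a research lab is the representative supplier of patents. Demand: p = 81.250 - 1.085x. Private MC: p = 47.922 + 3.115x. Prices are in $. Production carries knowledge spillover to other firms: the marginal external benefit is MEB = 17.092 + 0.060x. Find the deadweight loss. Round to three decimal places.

Market equilibrium (private): 47.922 + 3.115x = 81.250 - 1.085x → x_m = 7.9352.
Social marginal cost = private MC − MEB = 30.830 + 3.055x.
Set SMC = demand: 30.830 + 3.055x = 81.250 - 1.085x → x* = 12.1787.
The loss is the area between SMC and demand from x* to x_m; with linear curves that's a triangle of height MEB(x_m).
DWL = ½ × 4.2435 × 17.5681 = 37.2751.

DWL = $37.275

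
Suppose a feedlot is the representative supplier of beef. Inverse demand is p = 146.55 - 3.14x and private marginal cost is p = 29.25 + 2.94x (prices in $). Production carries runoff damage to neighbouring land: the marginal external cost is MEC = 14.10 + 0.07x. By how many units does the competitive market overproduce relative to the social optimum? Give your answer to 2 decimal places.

Market equilibrium (private): 29.25 + 2.94x = 146.55 - 3.14x → x_m = 19.2928.
Social marginal cost = private MC + MEC = 43.35 + 3.01x.
Set SMC = demand: 43.35 + 3.01x = 146.55 - 3.14x → x* = 16.7805.
Gap = |19.2928 − 16.7805| = 2.5123.

2.51 units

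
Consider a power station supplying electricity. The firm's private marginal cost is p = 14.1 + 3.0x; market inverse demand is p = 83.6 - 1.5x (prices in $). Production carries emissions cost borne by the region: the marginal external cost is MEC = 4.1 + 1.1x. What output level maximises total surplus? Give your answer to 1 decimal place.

Social marginal cost = private MC + MEC = 18.2 + 4.1x.
Set SMC = demand: 18.2 + 4.1x = 83.6 - 1.5x → x* = 11.6786.

x* = 11.7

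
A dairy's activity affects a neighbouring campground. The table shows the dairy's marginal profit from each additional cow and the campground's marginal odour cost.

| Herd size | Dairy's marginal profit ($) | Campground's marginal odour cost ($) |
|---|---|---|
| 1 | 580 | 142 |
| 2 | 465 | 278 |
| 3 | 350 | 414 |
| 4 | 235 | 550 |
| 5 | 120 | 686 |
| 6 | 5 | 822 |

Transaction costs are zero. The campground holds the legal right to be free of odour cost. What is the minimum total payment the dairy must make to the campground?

$420

Efficient level: marginal profit ≥ marginal odour cost through level 2, so k* = 2.
With the campground holding the right, the dairy must at least compensate total damage at k*: 142 + 278 = 420.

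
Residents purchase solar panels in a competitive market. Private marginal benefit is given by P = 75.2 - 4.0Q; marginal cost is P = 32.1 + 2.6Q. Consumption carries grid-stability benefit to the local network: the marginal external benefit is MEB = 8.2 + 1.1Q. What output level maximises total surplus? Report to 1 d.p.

Q* = 9.3

Social marginal benefit = demand + MEB = 83.4 - 2.9Q.
Set SMB = MC: 83.4 - 2.9Q = 32.1 + 2.6Q → Q* = 9.3273.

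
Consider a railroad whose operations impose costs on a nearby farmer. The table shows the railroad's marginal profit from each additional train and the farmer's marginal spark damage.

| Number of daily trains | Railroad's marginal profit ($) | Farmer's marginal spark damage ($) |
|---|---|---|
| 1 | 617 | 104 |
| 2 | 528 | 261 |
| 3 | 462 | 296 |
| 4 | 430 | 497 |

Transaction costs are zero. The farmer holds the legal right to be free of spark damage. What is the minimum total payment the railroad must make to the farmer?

Efficient level: marginal profit ≥ marginal spark damage through level 3, so k* = 3.
With the farmer holding the right, the railroad must at least compensate total damage at k*: 104 + 261 + 296 = 661.

$661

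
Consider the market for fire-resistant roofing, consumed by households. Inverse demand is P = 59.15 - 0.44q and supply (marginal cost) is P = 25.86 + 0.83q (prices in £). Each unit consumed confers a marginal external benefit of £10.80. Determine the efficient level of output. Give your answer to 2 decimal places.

q* = 34.72

Social marginal benefit = demand + MEB = 69.95 - 0.44q.
Set SMB = MC: 69.95 - 0.44q = 25.86 + 0.83q → q* = 34.7165.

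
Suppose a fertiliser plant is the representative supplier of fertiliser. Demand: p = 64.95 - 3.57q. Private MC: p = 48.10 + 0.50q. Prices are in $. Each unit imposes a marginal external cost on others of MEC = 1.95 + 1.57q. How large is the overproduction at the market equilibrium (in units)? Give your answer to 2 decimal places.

1.50 units

Market equilibrium (private): 48.10 + 0.50q = 64.95 - 3.57q → q_m = 4.1400.
Social marginal cost = private MC + MEC = 50.05 + 2.07q.
Set SMC = demand: 50.05 + 2.07q = 64.95 - 3.57q → q* = 2.6418.
Gap = |4.1400 − 2.6418| = 1.4982.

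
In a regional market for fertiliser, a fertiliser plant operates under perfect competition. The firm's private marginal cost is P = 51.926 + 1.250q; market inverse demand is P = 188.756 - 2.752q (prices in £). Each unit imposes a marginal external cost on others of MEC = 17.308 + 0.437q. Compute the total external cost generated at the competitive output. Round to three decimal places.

£847.190

Market equilibrium (private): 51.926 + 1.250q = 188.756 - 2.752q → q_m = 34.1904.
Total external cost = ∫₀^{q_m} (17.308 + 0.437q) dq = 17.308×34.1904 + ½×0.437×34.1904² = 847.1903.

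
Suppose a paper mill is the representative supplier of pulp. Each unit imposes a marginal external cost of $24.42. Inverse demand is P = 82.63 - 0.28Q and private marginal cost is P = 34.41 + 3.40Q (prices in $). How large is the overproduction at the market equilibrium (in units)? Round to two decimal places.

6.64 units

Market equilibrium (private): 34.41 + 3.40Q = 82.63 - 0.28Q → Q_m = 13.1033.
Social marginal cost = private MC + MEC = 58.83 + 3.40Q.
Set SMC = demand: 58.83 + 3.40Q = 82.63 - 0.28Q → Q* = 6.4674.
Gap = |13.1033 − 6.4674| = 6.6359.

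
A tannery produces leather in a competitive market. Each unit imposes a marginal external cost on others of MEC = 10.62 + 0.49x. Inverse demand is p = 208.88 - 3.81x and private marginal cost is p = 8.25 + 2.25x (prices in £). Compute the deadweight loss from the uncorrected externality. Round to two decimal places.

DWL = £55.00

Market equilibrium (private): 8.25 + 2.25x = 208.88 - 3.81x → x_m = 33.1073.
Social marginal cost = private MC + MEC = 18.87 + 2.74x.
Set SMC = demand: 18.87 + 2.74x = 208.88 - 3.81x → x* = 29.0092.
Between x* and x_m the wedge SMC − demand runs linearly from 0 to MEC(x_m), so the loss is a triangle.
DWL = ½ × 4.0981 × 26.8426 = 55.0018.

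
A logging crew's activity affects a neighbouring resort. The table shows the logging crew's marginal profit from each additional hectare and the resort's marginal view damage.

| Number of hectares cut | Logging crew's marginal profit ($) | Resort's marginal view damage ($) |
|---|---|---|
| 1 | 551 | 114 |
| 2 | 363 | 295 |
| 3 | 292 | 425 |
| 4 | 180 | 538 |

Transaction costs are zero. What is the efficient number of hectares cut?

Bargaining reaches the level where marginal profit last exceeds marginal view damage.
That holds through level 2 (363 ≥ 295) but not at 3 (292 < 425).

2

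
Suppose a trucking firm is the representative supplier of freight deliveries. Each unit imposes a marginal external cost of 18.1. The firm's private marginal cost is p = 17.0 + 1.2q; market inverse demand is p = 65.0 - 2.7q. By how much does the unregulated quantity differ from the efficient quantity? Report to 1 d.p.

4.6 units

Market equilibrium (private): 17.0 + 1.2q = 65.0 - 2.7q → q_m = 12.3077.
Social marginal cost = private MC + MEC = 35.1 + 1.2q.
Set SMC = demand: 35.1 + 1.2q = 65.0 - 2.7q → q* = 7.6667.
Gap = |12.3077 − 7.6667| = 4.6410.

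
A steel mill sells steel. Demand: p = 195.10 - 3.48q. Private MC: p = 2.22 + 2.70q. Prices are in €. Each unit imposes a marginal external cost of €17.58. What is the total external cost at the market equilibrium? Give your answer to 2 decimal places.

€548.68

Market equilibrium (private): 2.22 + 2.70q = 195.10 - 3.48q → q_m = 31.2104.
Total external cost = MEC × q_m = 17.58 × 31.2104 = 548.6788.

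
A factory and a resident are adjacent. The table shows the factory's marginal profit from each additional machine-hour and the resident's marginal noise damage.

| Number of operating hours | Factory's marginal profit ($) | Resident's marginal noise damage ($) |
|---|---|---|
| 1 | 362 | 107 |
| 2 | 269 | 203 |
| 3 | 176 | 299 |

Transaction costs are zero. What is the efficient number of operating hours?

Bargaining reaches the level where marginal profit last exceeds marginal noise damage.
That holds through level 2 (269 ≥ 203) but not at 3 (176 < 299).

2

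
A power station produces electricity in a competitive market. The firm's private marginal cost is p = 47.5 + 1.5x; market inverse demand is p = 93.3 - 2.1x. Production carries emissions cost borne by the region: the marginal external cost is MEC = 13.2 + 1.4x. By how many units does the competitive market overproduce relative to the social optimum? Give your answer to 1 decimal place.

6.2 units

Market equilibrium (private): 47.5 + 1.5x = 93.3 - 2.1x → x_m = 12.7222.
Social marginal cost = private MC + MEC = 60.7 + 2.9x.
Set SMC = demand: 60.7 + 2.9x = 93.3 - 2.1x → x* = 6.5200.
Gap = |12.7222 − 6.5200| = 6.2022.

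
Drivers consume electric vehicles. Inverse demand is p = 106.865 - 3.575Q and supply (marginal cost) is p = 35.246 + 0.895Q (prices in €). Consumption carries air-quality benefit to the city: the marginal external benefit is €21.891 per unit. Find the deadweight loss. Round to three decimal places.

DWL = €53.604

Market equilibrium (private): 35.246 + 0.895Q = 106.865 - 3.575Q → Q_m = 16.0221.
Social marginal benefit = demand + MEB = 128.756 - 3.575Q.
Set SMB = MC: 128.756 - 3.575Q = 35.246 + 0.895Q → Q* = 20.9195.
Between Q* and Q_m the wedge SMB − MC runs linearly from 0 to MEB(Q_m), so the loss is a triangle.
DWL = ½ × 4.8974 × 21.8910 = 53.6045.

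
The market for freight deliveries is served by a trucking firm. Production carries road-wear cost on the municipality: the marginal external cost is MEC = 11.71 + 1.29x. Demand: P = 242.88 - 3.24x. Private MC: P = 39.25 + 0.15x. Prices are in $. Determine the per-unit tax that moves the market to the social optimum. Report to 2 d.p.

Social marginal cost = private MC + MEC = 50.96 + 1.44x.
Set SMC = demand: 50.96 + 1.44x = 242.88 - 3.24x → x* = 41.0085.
The Pigouvian tax equals MEC at x*: 11.71 + 1.29×41.0085 = 64.6110.

tax = $64.61 per unit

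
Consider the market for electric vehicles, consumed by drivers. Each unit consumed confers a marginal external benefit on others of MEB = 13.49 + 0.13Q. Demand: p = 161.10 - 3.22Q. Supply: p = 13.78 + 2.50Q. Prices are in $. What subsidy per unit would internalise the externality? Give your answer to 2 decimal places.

subsidy = $17.23 per unit

Social marginal benefit = demand + MEB = 174.59 - 3.09Q.
Set SMB = MC: 174.59 - 3.09Q = 13.78 + 2.50Q → Q* = 28.7674.
The Pigouvian subsidy equals MEB at Q*: 13.49 + 0.13×28.7674 = 17.2298.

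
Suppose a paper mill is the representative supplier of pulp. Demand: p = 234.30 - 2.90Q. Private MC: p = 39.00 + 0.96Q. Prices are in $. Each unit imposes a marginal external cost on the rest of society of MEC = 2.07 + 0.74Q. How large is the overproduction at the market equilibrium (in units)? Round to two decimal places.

8.59 units

Market equilibrium (private): 39.00 + 0.96Q = 234.30 - 2.90Q → Q_m = 50.5959.
Social marginal cost = private MC + MEC = 41.07 + 1.70Q.
Set SMC = demand: 41.07 + 1.70Q = 234.30 - 2.90Q → Q* = 42.0065.
Gap = |50.5959 − 42.0065| = 8.5894.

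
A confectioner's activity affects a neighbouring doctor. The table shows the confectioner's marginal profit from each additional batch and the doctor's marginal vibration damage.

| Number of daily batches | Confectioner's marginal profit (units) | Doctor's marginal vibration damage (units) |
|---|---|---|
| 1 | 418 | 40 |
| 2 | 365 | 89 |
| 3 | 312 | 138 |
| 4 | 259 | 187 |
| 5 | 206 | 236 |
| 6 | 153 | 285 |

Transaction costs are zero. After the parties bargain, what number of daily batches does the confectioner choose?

Bargaining reaches the level where marginal profit last exceeds marginal vibration damage.
That holds through level 4 (259 ≥ 187) but not at 5 (206 < 236).

4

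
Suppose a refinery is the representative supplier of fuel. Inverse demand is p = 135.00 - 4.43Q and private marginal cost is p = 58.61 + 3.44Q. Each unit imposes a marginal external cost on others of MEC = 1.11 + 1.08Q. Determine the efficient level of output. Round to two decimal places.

Social marginal cost = private MC + MEC = 59.72 + 4.52Q.
Set SMC = demand: 59.72 + 4.52Q = 135.00 - 4.43Q → Q* = 8.4112.

Q* = 8.41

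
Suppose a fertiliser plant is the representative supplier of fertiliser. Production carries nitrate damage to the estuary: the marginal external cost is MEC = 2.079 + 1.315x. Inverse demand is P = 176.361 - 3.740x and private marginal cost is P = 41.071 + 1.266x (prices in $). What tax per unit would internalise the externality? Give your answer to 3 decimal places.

Social marginal cost = private MC + MEC = 43.150 + 2.581x.
Set SMC = demand: 43.150 + 2.581x = 176.361 - 3.740x → x* = 21.0744.
The Pigouvian tax equals MEC at x*: 2.079 + 1.315×21.0744 = 29.7918.

tax = $29.792 per unit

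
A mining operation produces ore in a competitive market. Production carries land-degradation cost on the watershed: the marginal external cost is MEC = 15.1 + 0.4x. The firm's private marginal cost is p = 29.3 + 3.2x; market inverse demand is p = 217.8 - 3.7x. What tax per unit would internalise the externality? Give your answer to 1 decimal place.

Social marginal cost = private MC + MEC = 44.4 + 3.6x.
Set SMC = demand: 44.4 + 3.6x = 217.8 - 3.7x → x* = 23.7534.
The Pigouvian tax equals MEC at x*: 15.1 + 0.4×23.7534 = 24.6014.

tax = 24.6 per unit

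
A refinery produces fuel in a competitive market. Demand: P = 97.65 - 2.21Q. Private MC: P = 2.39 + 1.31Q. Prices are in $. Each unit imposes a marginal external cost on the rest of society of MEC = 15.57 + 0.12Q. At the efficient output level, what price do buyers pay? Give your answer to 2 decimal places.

Social marginal cost = private MC + MEC = 17.96 + 1.43Q.
Set SMC = demand: 17.96 + 1.43Q = 97.65 - 2.21Q → Q* = 21.8929.
Consumer price on the demand curve at Q*: 97.65 − 2.21×21.8929 = 49.2667.

P = $49.27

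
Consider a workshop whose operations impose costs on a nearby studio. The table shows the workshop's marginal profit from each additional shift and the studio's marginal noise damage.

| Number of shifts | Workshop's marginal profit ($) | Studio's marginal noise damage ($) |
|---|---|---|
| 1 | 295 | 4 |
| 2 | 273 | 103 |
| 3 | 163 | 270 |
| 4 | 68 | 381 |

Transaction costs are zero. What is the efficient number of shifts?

2

Bargaining reaches the level where marginal profit last exceeds marginal noise damage.
That holds through level 2 (273 ≥ 103) but not at 3 (163 < 270).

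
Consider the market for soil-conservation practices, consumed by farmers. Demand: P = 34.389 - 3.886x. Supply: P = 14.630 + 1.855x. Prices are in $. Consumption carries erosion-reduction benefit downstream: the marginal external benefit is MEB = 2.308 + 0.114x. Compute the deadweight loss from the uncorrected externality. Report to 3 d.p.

DWL = $0.648

Market equilibrium (private): 14.630 + 1.855x = 34.389 - 3.886x → x_m = 3.4417.
Social marginal benefit = demand + MEB = 36.697 - 3.772x.
Set SMB = MC: 36.697 - 3.772x = 14.630 + 1.855x → x* = 3.9216.
Between x* and x_m the wedge SMB − MC runs linearly from 0 to MEB(x_m), so the loss is a triangle.
DWL = ½ × 0.4799 × 2.7004 = 0.6480.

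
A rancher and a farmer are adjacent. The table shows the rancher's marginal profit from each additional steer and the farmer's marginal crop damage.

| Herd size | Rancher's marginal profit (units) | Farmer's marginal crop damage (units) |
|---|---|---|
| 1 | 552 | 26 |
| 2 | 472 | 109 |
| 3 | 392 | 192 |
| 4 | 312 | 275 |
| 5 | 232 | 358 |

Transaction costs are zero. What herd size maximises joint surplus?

4

Bargaining reaches the level where marginal profit last exceeds marginal crop damage.
That holds through level 4 (312 ≥ 275) but not at 5 (232 < 358).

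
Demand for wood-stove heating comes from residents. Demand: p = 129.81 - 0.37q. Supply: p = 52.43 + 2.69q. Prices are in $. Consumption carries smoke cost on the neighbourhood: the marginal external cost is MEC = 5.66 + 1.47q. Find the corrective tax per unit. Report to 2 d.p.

Social marginal benefit = demand − MEC = 124.15 - 1.84q.
Set SMB = MC: 124.15 - 1.84q = 52.43 + 2.69q → q* = 15.8322.
The Pigouvian tax equals MEC at q*: 5.66 + 1.47×15.8322 = 28.9333.

tax = $28.93 per unit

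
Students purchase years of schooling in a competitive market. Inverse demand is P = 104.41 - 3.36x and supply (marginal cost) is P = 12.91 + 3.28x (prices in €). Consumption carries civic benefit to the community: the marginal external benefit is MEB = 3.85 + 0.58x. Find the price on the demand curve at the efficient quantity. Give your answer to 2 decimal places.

P = €51.54

Social marginal benefit = demand + MEB = 108.26 - 2.78x.
Set SMB = MC: 108.26 - 2.78x = 12.91 + 3.28x → x* = 15.7343.
Consumer price on the demand curve at x*: 104.41 − 3.36×15.7343 = 51.5428.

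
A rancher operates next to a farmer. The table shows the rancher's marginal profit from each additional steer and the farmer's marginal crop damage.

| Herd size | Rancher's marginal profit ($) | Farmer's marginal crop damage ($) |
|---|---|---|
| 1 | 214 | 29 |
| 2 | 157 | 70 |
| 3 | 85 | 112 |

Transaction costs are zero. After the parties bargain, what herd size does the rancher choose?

Bargaining reaches the level where marginal profit last exceeds marginal crop damage.
That holds through level 2 (157 ≥ 70) but not at 3 (85 < 112).

2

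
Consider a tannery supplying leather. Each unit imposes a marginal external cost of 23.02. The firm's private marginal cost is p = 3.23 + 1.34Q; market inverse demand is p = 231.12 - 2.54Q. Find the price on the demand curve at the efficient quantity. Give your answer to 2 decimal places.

Social marginal cost = private MC + MEC = 26.25 + 1.34Q.
Set SMC = demand: 26.25 + 1.34Q = 231.12 - 2.54Q → Q* = 52.8015.
Consumer price on the demand curve at Q*: 231.12 − 2.54×52.8015 = 97.0042.

P = 97.00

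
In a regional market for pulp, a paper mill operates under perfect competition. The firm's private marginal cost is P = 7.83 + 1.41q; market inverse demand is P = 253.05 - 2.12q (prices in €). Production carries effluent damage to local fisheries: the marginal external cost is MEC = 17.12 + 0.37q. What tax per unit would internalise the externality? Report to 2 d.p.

tax = €38.76 per unit

Social marginal cost = private MC + MEC = 24.95 + 1.78q.
Set SMC = demand: 24.95 + 1.78q = 253.05 - 2.12q → q* = 58.4872.
The Pigouvian tax equals MEC at q*: 17.12 + 0.37×58.4872 = 38.7603.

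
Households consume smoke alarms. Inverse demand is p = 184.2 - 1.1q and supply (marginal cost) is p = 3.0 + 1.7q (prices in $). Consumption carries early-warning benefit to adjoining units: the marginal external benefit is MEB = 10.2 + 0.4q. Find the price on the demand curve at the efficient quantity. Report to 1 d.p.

Social marginal benefit = demand + MEB = 194.4 - 0.7q.
Set SMB = MC: 194.4 - 0.7q = 3.0 + 1.7q → q* = 79.7500.
Consumer price on the demand curve at q*: 184.2 − 1.1×79.7500 = 96.4750.

P = $96.5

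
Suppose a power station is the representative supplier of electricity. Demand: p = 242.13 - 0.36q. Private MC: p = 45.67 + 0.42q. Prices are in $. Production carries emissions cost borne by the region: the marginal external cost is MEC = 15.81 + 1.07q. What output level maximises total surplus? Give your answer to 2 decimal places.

Social marginal cost = private MC + MEC = 61.48 + 1.49q.
Set SMC = demand: 61.48 + 1.49q = 242.13 - 0.36q → q* = 97.6486.

q* = 97.65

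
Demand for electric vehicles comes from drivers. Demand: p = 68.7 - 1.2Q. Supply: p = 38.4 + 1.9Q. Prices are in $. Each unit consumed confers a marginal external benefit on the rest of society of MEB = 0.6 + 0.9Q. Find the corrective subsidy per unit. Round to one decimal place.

subsidy = $13.2 per unit

Social marginal benefit = demand + MEB = 69.3 - 0.3Q.
Set SMB = MC: 69.3 - 0.3Q = 38.4 + 1.9Q → Q* = 14.0455.
The Pigouvian subsidy equals MEB at Q*: 0.6 + 0.9×14.0455 = 13.2410.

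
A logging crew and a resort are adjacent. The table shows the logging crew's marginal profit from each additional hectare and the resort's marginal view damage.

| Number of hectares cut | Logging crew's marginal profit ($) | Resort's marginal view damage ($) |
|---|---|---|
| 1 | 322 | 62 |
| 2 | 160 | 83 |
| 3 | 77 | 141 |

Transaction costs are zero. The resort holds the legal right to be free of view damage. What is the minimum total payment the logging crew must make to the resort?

$145

Efficient level: marginal profit ≥ marginal view damage through level 2, so k* = 2.
With the resort holding the right, the logging crew must at least compensate total damage at k*: 62 + 83 = 145.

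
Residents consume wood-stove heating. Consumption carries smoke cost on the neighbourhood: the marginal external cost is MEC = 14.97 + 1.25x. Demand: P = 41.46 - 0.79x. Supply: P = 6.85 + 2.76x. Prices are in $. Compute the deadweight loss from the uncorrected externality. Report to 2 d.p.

Market equilibrium (private): 6.85 + 2.76x = 41.46 - 0.79x → x_m = 9.7493.
Social marginal benefit = demand − MEC = 26.49 - 2.04x.
Set SMB = MC: 26.49 - 2.04x = 6.85 + 2.76x → x* = 4.0917.
Between x* and x_m the wedge MC − SMB runs linearly from 0 to MEC(x_m), so the loss is a triangle.
DWL = ½ × 5.6576 × 27.1566 = 76.8206.

DWL = $76.82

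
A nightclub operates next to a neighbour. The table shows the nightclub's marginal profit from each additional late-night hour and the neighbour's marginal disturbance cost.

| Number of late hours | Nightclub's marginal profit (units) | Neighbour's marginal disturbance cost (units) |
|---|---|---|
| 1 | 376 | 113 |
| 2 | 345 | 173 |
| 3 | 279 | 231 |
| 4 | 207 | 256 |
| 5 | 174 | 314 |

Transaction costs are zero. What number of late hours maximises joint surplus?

3

Bargaining reaches the level where marginal profit last exceeds marginal disturbance cost.
That holds through level 3 (279 ≥ 231) but not at 4 (207 < 256).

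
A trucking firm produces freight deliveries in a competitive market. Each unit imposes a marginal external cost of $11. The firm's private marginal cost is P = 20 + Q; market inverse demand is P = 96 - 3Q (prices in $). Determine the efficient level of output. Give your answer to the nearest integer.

Q* = 16

Social marginal cost = private MC + MEC = 31 + Q.
Set SMC = demand: 31 + Q = 96 - 3Q → Q* = 16.2500.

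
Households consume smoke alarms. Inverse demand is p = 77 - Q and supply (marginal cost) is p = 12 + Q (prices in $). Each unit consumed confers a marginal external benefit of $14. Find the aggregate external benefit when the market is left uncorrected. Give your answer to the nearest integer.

Market equilibrium (private): 12 + Q = 77 - Q → Q_m = 32.5000.
Total external benefit = MEB × Q_m = 14 × 32.5000 = 455.0000.

$455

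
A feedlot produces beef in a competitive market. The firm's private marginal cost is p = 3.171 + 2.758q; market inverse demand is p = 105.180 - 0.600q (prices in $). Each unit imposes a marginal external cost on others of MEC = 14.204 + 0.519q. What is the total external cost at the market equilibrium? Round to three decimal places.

$670.959

Market equilibrium (private): 3.171 + 2.758q = 105.180 - 0.600q → q_m = 30.3779.
Total external cost = ∫₀^{q_m} (14.204 + 0.519q) dq = 14.204×30.3779 + ½×0.519×30.3779² = 670.9587.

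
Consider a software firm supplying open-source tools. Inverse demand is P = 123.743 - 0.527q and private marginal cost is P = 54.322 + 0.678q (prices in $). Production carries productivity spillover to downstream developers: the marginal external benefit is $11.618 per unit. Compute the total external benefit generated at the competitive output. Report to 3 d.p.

$669.322

Market equilibrium (private): 54.322 + 0.678q = 123.743 - 0.527q → q_m = 57.6108.
Total external benefit = MEB × q_m = 11.618 × 57.6108 = 669.3223.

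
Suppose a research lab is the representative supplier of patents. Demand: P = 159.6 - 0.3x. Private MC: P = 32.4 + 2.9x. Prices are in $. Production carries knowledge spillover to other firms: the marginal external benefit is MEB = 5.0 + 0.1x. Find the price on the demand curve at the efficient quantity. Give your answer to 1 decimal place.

P = $146.8

Social marginal cost = private MC − MEB = 27.4 + 2.8x.
Set SMC = demand: 27.4 + 2.8x = 159.6 - 0.3x → x* = 42.6452.
Consumer price on the demand curve at x*: 159.6 − 0.3×42.6452 = 146.8064.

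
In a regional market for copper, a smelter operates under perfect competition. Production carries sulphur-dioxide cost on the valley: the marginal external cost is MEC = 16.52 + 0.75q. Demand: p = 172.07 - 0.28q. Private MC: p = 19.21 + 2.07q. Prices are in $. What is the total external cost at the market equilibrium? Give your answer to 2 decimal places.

Market equilibrium (private): 19.21 + 2.07q = 172.07 - 0.28q → q_m = 65.0468.
Total external cost = ∫₀^{q_m} (16.52 + 0.75q) dq = 16.52×65.0468 + ½×0.75×65.0468² = 2661.2305.

$2661.23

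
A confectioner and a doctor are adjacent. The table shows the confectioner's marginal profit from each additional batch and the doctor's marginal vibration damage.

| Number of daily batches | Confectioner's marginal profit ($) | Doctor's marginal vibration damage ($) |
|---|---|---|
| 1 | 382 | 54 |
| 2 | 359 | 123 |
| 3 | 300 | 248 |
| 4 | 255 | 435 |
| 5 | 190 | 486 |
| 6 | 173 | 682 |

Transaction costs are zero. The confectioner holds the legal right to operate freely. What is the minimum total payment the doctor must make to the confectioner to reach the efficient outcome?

Left alone the confectioner would choose level 6 (marginal profit stays positive).
Efficient level: k* = 3 (marginal profit ≥ marginal vibration damage through 3).
The doctor must at least cover the confectioner's forgone profit from cutting 6→3: 255 + 190 + 173 = 618.

$618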